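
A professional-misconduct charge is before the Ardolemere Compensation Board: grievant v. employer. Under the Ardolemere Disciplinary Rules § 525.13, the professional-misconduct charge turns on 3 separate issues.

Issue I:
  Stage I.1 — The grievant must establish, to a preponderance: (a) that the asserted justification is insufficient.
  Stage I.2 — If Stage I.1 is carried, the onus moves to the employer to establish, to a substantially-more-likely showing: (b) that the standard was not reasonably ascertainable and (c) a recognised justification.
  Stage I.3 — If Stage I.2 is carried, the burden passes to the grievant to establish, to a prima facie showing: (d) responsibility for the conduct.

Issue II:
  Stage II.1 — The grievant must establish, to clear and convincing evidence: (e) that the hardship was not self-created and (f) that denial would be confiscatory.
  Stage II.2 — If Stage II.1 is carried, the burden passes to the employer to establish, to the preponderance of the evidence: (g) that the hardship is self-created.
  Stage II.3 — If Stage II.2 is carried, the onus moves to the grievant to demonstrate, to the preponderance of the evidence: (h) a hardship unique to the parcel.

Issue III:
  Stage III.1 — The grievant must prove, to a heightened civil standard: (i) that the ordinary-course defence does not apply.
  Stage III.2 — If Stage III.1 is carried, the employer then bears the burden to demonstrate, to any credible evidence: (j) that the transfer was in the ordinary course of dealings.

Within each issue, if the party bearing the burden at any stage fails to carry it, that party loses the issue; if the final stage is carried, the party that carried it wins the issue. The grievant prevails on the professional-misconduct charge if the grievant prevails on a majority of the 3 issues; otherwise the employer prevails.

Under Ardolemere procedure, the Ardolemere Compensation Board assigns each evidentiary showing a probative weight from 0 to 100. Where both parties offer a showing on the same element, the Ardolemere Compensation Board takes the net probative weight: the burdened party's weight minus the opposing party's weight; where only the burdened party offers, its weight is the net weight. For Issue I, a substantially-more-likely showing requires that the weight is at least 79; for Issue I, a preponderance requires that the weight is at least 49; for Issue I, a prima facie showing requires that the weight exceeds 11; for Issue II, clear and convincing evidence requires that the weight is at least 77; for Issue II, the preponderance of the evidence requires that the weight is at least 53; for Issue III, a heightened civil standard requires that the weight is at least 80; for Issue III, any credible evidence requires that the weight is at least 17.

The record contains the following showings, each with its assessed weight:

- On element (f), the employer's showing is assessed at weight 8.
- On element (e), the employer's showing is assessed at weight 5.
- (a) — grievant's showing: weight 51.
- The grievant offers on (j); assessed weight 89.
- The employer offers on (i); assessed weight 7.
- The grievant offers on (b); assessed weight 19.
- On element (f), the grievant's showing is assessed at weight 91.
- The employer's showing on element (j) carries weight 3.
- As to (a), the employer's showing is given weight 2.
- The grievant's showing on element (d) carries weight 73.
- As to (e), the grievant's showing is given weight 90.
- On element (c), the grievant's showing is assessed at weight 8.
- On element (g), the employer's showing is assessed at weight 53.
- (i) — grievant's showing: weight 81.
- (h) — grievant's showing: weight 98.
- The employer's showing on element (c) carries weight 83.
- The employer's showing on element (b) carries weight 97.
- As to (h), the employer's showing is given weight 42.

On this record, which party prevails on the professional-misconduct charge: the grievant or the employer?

grievant

— Issue I —
At Stage I.1 the grievant must meet a preponderance (weight is at least 49): on (a) the weight is 51 less the opposing 2 gives net 49, which does reach 49, so (a) meets the standard.
  Stage I.1 is satisfied; the onus moves to the employer.
At Stage I.2 the employer must meet a substantially-more-likely showing (weight is at least 79): on (b) the weight is 97 less the opposing 19 gives net 78, which does not reach 79, so (b) does not meet the standard; on (c) the weight is 83 less the opposing 8 gives net 75, which does not reach 79, so (c) does not meet the standard.
  Not every element is met, so the employer fails to carry Stage I.2.
The grievant prevails on this issue.
— Issue II —
At Stage II.1 the grievant must meet clear and convincing evidence (weight is at least 77): on (e) the weight is 90 less the opposing 5 gives net 85, ≥ 77, so (e) meets the standard; on (f) the weight is 91 less the opposing 8 gives net 83, ≥ 77, so (f) meets the standard.
  The grievant carries Stage II.1; the employer now bears the burden.
At Stage II.2 the employer must meet the preponderance of the evidence (weight is at least 53): on (g) the weight is 53, which does reach 53, so (g) meets the standard.
  The employer carries Stage II.2; the grievant now bears the burden.
At Stage II.3 the grievant must meet the preponderance of the evidence (weight is at least 53): on (h) the weight is 98 less the opposing 42 gives net 56, which does reach 53, so (h) meets the standard.
  Stage II.3 carried; the final stage is satisfied.
With every stage satisfied, the grievant prevails on this issue.
— Issue III —
Stage III.1 — burden on grievant; standard: a heightened civil standard (weight is at least 80).
    (i): 81 − 7 = 74 < 80 [not met]
  The grievant does not carry Stage III.1.
The analysis ends at Stage III.1; the employer prevails on this issue.
Per-issue: Issue I → grievant; Issue II → grievant; Issue III → employer. The grievant must prevail on a majority of issues; overall, the grievant prevails.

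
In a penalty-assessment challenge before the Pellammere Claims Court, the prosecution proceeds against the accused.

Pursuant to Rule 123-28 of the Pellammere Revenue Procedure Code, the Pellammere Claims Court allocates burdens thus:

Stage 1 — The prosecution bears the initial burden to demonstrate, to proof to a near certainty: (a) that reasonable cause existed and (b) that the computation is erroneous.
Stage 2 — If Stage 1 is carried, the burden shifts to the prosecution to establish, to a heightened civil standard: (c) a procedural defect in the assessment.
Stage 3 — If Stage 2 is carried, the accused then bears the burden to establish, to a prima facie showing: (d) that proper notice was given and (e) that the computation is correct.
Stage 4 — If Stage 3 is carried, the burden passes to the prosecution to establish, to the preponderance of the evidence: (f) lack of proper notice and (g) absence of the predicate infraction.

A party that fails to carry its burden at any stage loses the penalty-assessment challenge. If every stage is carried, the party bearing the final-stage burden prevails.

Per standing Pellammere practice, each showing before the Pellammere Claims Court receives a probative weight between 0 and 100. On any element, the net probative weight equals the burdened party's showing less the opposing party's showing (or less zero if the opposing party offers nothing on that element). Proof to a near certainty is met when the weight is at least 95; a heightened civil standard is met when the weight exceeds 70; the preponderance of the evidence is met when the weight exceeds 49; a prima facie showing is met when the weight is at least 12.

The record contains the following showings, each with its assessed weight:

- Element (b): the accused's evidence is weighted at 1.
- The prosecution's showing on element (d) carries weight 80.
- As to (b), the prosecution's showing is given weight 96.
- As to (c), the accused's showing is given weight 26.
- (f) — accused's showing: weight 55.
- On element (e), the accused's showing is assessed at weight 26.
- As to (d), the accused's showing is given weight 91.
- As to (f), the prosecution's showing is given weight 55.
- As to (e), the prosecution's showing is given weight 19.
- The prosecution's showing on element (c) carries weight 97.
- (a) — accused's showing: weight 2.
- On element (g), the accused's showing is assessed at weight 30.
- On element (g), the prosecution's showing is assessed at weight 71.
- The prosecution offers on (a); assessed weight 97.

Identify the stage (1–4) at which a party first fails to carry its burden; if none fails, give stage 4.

Stage 1 (prosecution, proof to a near certainty, weight is at least 95): (a) net 97−2=95 ≥ 95 — meets; (b) net 96−1=95 ≥ 95 — meets.
  Stage 1 is satisfied; the prosecution continues to bear the burden.
Stage 2 (prosecution, a heightened civil standard, weight exceeds 70): (c) net 97−26=71 > 70 — meets.
  All elements met. The burden passes to the accused.
Stage 3 (accused, a prima facie showing, weight is at least 12): (d) net 91−80=11 < 12 — fails; (e) net 26−19=7 < 12 — fails.
  The accused does not carry Stage 3.
The analysis ends at Stage 3; the prosecution prevails.

stage 3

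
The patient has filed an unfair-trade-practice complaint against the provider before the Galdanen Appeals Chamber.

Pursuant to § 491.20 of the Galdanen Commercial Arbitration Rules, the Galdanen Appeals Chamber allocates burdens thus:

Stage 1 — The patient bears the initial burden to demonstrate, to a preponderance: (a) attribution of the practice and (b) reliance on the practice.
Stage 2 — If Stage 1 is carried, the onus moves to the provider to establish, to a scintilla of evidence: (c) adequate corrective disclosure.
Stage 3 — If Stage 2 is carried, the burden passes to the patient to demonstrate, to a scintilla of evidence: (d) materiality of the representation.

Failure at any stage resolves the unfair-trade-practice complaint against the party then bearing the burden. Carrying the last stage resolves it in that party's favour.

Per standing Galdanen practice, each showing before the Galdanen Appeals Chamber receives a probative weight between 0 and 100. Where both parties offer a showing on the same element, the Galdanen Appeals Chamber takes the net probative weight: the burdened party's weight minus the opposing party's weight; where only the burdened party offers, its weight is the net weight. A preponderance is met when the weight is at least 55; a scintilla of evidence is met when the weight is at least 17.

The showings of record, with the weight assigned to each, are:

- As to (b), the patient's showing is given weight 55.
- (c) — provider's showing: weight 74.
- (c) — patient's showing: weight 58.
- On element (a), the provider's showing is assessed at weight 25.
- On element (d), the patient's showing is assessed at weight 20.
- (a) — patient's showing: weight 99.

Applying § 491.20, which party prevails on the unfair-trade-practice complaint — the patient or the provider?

At Stage 1 the patient must meet a preponderance (weight is at least 55): on (a) the weight is 99 less the opposing 25 gives net 74, which does reach 55, so (a) meets the standard; on (b) the weight is 55, ≥ 55, so (b) meets the standard.
  All elements met. The burden passes to the provider.
At Stage 2 the provider must meet a scintilla of evidence (weight is at least 17): on (c) the weight is 74 less the opposing 58 gives net 16, < 17, so (c) does not meet the standard.
  The provider does not carry Stage 2.
The analysis ends at Stage 2; the patient prevails.

patient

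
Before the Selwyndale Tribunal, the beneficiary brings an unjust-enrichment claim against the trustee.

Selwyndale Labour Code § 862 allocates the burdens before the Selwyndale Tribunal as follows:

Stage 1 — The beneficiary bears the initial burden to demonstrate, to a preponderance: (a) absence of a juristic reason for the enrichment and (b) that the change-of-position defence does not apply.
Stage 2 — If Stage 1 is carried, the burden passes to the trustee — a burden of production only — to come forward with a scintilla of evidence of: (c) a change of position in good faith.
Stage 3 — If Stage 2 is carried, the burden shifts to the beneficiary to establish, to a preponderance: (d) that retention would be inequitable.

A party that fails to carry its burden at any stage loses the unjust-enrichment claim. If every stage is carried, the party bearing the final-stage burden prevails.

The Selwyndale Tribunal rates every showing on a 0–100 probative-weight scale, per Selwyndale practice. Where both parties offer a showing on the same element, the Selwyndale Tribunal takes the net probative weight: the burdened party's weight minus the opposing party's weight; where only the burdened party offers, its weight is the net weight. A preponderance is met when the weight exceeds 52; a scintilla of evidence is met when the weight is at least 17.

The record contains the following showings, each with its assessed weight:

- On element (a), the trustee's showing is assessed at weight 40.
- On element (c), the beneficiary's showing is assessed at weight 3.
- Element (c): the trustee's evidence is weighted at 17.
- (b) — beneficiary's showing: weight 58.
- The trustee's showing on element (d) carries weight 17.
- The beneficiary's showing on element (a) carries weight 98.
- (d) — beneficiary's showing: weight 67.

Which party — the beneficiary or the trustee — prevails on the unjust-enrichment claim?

beneficiary

Stage 1 — burden on beneficiary; standard: a preponderance (weight exceeds 52).
    (a): 98 − 40 = 58 > 52 [met]
    (b): 58 > 52 [met]
  Stage 1 carried; the burden shifts to the trustee.
Stage 2 — burden on trustee; standard: a scintilla of evidence (weight is at least 17).
    (c): 17 − 3 = 14 < 17 [not met]
  The trustee does not carry Stage 2.
The analysis ends at Stage 2; the beneficiary prevails.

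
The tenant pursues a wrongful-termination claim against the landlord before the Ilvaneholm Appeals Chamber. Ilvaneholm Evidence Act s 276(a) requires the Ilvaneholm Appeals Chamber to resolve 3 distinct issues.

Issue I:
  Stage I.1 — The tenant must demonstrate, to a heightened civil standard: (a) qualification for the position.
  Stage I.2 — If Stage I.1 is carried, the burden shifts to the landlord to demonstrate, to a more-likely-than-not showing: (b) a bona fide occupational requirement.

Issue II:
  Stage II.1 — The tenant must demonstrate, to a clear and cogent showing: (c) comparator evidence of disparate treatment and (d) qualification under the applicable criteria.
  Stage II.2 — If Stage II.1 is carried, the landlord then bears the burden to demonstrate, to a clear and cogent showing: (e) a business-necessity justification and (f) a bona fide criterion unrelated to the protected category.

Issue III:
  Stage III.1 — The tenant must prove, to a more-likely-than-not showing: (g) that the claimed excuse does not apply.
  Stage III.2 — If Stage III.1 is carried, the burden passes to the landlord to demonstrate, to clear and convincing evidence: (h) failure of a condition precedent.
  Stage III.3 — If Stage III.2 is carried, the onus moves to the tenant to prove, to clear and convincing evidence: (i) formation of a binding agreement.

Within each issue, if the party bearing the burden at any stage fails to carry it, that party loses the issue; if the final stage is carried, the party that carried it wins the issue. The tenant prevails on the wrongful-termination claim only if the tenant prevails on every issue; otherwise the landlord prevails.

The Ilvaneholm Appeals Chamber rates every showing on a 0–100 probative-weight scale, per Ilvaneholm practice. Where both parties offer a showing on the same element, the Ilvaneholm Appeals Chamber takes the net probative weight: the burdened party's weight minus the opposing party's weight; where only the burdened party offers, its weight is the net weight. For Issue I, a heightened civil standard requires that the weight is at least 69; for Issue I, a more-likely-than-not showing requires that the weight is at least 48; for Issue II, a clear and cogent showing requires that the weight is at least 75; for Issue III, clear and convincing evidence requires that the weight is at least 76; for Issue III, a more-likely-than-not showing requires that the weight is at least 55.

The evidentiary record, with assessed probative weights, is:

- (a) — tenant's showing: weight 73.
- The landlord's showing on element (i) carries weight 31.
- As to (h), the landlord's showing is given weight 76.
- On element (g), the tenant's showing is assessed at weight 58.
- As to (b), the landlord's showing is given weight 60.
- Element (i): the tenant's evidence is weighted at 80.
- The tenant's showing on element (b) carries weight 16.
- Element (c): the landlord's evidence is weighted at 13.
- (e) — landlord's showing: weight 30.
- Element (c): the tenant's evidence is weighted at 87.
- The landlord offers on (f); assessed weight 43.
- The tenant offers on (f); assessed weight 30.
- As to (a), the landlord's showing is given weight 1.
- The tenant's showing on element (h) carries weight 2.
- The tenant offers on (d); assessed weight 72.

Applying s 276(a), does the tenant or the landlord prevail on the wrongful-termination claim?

landlord

— Issue I —
Stage I.1 (tenant, a heightened civil standard, weight is at least 69): (a) net 73−1=72 ≥ 69 — meets.
  All elements met. The burden passes to the landlord.
Stage I.2 (landlord, a more-likely-than-not showing, weight is at least 48): (b) net 60−16=44 < 48 — fails.
  Stage I.2 not carried; the landlord fails its burden.
The tenant prevails on this issue.
— Issue II —
At Stage II.1 the tenant must meet a clear and cogent showing (weight is at least 75): on (c) the weight is 87 less the opposing 13 gives net 74, < 75, so (c) does not meet the standard; on (d) the weight is 72, which does not reach 75, so (d) does not meet the standard.
  Stage II.1 not carried; the tenant fails its burden.
So the landlord prevails on this issue.
— Issue III —
Stage III.1 — burden on tenant; standard: a more-likely-than-not showing (weight is at least 55).
    (g): 58 ≥ 55 [met]
  Stage III.1 carried; the burden shifts to the landlord.
Stage III.2 — burden on landlord; standard: clear and convincing evidence (weight is at least 76).
    (h): 76 − 2 = 74 < 76 [not met]
  Stage III.2 not carried; the landlord fails its burden.
The analysis ends at Stage III.2; the tenant prevails on this issue.
Per-issue: Issue I → tenant; Issue II → landlord; Issue III → tenant. The tenant must prevail on every issue; overall, the landlord prevails.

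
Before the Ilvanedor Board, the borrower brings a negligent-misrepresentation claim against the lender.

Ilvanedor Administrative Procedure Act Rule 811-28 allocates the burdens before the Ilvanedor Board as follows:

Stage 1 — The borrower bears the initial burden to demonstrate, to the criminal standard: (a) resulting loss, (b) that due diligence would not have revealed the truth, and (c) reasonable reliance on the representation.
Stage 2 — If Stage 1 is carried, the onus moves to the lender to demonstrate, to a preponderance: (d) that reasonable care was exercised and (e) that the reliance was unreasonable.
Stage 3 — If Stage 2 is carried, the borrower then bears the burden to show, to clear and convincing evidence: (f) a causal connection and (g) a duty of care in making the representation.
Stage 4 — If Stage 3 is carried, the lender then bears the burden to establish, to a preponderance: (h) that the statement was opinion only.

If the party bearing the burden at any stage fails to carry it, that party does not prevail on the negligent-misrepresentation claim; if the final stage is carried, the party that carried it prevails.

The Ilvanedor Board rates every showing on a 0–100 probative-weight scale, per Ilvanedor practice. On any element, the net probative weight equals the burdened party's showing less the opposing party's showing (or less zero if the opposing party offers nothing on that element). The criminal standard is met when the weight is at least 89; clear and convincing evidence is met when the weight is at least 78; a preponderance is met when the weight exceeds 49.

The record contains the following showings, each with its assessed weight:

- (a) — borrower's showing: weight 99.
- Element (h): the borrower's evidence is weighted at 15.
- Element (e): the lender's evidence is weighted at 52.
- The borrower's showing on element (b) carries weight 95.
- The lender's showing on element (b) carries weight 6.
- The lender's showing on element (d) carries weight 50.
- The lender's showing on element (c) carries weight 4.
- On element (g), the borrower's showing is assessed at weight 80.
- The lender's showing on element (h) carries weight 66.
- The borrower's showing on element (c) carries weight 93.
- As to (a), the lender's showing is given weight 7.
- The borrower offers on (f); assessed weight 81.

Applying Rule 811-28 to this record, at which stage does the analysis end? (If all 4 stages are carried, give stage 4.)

stage 4

Stage 1 (borrower, the criminal standard, weight is at least 89): (a) net 99−7=92 ≥ 89 — meets; (b) net 95−6=89 ≥ 89 — meets; (c) net 93−4=89 ≥ 89 — meets.
  All elements met. The burden passes to the lender.
Stage 2 (lender, a preponderance, weight exceeds 49): (d) 50 > 49 — meets; (e) 52 > 49 — meets.
  All elements met. The burden passes to the borrower.
Stage 3 (borrower, clear and convincing evidence, weight is at least 78): (f) 81 ≥ 78 — meets; (g) 80 ≥ 78 — meets.
  Stage 3 is satisfied; the onus moves to the lender.
Stage 4 (lender, a preponderance, weight exceeds 49): (h) net 66−15=51 > 49 — meets.
  Stage 4 carried; the final stage is satisfied.
All stages carried — the lender prevails.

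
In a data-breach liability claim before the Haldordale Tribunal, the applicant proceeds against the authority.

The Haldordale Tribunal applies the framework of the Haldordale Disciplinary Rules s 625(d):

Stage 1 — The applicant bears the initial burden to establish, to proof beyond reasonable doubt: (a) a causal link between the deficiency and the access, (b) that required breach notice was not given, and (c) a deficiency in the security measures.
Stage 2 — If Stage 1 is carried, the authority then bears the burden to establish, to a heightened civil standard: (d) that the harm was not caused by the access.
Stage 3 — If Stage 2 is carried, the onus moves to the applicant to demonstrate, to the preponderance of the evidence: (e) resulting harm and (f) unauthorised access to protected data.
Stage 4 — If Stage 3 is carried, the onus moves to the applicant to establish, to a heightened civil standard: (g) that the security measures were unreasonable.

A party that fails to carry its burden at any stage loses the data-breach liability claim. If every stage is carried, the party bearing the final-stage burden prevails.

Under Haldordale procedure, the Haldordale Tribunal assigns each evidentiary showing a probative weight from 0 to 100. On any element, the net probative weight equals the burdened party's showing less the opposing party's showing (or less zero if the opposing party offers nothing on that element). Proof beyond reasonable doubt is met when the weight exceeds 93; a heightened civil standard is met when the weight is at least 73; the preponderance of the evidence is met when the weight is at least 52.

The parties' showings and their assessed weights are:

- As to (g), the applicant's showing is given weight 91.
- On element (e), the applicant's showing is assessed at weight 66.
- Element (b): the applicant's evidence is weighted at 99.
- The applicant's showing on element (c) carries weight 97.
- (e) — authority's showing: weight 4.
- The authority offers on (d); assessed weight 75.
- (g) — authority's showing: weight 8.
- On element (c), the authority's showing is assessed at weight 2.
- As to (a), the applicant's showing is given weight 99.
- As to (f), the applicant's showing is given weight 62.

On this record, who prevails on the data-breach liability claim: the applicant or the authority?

Stage 1 — burden on applicant; standard: proof beyond reasonable doubt (weight exceeds 93).
    (a): 99 > 93 [met]
    (b): 99 > 93 [met]
    (c): 97 − 2 = 95 > 93 [met]
  The applicant carries Stage 1; the authority now bears the burden.
Stage 2 — burden on authority; standard: a heightened civil standard (weight is at least 73).
    (d): 75 ≥ 73 [met]
  The authority carries Stage 2; the applicant now bears the burden.
Stage 3 — burden on applicant; standard: the preponderance of the evidence (weight is at least 52).
    (e): 66 − 4 = 62 ≥ 52 [met]
    (f): 62 ≥ 52 [met]
  Stage 3 is satisfied; the applicant continues to bear the burden.
Stage 4 — burden on applicant; standard: a heightened civil standard (weight is at least 73).
    (g): 91 − 8 = 83 ≥ 73 [met]
  All elements met at the final stage.
All stages carried — the applicant prevails.

applicant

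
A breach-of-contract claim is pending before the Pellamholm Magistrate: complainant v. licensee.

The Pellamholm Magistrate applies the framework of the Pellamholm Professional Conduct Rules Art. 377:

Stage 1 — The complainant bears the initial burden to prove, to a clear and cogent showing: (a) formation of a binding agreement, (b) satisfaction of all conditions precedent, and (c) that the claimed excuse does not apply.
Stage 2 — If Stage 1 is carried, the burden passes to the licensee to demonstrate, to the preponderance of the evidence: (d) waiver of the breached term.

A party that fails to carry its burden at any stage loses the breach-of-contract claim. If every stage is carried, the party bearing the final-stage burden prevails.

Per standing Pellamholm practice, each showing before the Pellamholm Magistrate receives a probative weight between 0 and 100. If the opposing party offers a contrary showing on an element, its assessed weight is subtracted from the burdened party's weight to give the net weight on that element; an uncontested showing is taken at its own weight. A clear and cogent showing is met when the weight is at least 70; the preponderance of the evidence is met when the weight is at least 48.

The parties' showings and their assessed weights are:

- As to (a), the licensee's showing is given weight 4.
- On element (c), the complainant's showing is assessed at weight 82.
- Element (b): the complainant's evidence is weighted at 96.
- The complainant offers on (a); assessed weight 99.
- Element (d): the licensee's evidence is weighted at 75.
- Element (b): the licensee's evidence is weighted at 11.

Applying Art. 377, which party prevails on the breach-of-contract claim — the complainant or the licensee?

licensee

Stage 1 (complainant, a clear and cogent showing, weight is at least 70): (a) net 99−4=95 ≥ 70 — meets; (b) net 96−11=85 ≥ 70 — meets; (c) 82 ≥ 70 — meets.
  All elements met. The burden passes to the licensee.
Stage 2 (licensee, the preponderance of the evidence, weight is at least 48): (d) 75 ≥ 48 — meets.
  All elements met at the final stage.
Every stage carried; the licensee prevails.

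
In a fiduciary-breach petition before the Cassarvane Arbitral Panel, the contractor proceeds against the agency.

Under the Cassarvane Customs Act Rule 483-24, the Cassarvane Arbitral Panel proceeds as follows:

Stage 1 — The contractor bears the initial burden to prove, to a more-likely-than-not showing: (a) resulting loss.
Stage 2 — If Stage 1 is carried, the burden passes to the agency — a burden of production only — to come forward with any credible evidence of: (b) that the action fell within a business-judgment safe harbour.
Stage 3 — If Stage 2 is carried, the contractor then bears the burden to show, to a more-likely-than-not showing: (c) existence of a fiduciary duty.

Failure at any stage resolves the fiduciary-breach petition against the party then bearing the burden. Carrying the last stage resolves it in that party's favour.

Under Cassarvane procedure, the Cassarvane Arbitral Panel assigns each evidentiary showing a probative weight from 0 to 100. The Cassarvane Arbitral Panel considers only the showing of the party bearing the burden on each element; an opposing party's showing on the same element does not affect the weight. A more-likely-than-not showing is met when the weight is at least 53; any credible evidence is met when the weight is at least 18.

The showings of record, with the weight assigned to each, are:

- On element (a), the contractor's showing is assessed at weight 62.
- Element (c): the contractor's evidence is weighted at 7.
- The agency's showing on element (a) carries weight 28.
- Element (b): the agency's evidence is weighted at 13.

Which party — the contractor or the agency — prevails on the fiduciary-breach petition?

Stage 1 (contractor, a more-likely-than-not showing, weight is at least 53): (a) 62 (agency's 28 disregarded) ≥ 53 — meets.
  Stage 1 carried; the burden shifts to the agency.
Stage 2 (agency, any credible evidence, weight is at least 18): (b) 13 < 18 — fails.
  Not every element is met, so the agency fails to carry Stage 2.
So the contractor prevails.

contractor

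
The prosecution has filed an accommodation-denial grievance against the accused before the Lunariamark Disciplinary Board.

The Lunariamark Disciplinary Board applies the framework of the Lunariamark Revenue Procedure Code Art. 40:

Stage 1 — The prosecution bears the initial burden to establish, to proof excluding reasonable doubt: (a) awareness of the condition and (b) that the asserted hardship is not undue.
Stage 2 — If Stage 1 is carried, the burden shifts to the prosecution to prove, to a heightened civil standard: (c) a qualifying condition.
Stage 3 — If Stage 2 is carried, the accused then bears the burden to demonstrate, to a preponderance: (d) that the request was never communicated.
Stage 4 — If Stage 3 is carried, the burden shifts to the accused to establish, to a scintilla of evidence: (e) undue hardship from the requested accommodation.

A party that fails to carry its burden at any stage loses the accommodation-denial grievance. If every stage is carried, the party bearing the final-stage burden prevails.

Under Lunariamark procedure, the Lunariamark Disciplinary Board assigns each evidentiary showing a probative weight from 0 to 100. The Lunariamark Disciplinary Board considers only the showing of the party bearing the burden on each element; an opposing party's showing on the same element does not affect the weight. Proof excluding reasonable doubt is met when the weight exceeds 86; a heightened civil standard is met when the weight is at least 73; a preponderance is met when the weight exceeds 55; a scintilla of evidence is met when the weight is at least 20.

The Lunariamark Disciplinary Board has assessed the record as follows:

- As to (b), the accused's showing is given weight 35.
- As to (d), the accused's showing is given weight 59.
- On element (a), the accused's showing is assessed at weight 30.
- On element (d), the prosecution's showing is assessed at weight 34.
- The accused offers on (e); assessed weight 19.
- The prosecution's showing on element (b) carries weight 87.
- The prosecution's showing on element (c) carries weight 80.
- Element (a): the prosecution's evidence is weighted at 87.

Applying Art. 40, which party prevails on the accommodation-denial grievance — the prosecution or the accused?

prosecution

At Stage 1 the prosecution must meet proof excluding reasonable doubt (weight exceeds 86): on (a) the weight is 87 (the accused's 30 is given no effect), which does exceed 86, so (a) meets the standard; on (b) the weight is 87 (the accused's 35 is given no effect), which does exceed 86, so (b) meets the standard.
  Stage 1 is satisfied; the prosecution continues to bear the burden.
At Stage 2 the prosecution must meet a heightened civil standard (weight is at least 73): on (c) the weight is 80, which does reach 73, so (c) meets the standard.
  Stage 2 is satisfied; the onus moves to the accused.
At Stage 3 the accused must meet a preponderance (weight exceeds 55): on (d) the weight is 59 (the prosecution's 34 is given no effect), which does exceed 55, so (d) meets the standard.
  All elements met. The accused retains the burden for Stage 4.
At Stage 4 the accused must meet a scintilla of evidence (weight is at least 20): on (e) the weight is 19, < 20, so (e) does not meet the standard.
  Not every element is met, so the accused fails to carry Stage 4.
The prosecution prevails.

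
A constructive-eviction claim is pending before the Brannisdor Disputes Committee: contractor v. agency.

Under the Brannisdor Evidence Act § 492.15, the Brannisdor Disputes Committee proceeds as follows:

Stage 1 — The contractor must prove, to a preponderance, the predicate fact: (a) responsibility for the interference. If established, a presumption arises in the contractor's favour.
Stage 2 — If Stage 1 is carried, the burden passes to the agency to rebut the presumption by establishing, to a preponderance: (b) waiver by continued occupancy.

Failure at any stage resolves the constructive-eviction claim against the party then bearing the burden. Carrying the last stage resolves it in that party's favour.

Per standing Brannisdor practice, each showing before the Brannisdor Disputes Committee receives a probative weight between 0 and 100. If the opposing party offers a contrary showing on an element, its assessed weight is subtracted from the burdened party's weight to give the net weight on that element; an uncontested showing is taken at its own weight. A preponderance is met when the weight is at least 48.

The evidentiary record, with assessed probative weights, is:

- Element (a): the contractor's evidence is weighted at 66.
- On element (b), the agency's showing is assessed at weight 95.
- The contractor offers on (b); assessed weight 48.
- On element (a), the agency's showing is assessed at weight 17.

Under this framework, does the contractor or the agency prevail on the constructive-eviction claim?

Stage 1 — burden on contractor; standard: a preponderance (weight is at least 48).
    (a): 66 − 17 = 49 ≥ 48 [met]
  The contractor carries Stage 1; the agency now bears the burden.
Stage 2 — burden on agency; standard: a preponderance (weight is at least 48).
    (b): 95 − 48 = 47 < 48 [not met]
  The agency does not carry Stage 2.
The contractor prevails.

contractor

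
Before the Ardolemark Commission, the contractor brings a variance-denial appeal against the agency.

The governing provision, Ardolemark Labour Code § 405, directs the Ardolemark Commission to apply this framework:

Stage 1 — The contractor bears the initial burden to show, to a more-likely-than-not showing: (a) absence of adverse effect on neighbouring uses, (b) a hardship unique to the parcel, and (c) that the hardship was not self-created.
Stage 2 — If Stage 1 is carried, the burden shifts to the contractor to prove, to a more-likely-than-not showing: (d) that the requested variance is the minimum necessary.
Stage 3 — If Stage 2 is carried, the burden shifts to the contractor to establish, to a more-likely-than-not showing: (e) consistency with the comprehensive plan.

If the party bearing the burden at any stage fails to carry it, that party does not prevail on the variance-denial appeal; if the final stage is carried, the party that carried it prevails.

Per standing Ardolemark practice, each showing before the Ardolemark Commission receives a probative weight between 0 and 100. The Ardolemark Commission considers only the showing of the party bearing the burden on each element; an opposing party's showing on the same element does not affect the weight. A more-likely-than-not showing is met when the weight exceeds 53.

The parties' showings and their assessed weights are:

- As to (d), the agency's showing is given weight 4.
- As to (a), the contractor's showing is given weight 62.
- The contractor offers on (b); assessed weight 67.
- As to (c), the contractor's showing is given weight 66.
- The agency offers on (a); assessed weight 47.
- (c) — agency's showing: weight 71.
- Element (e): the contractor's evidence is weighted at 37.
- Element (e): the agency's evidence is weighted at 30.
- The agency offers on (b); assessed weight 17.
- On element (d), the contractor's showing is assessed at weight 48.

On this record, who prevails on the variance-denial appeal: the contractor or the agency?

agency

At Stage 1 the contractor must meet a more-likely-than-not showing (weight exceeds 53): on (a) the weight is 62 (the agency's 47 is given no effect), > 53, so (a) meets the standard; on (b) the weight is 67 (the agency's 17 is given no effect), > 53, so (b) meets the standard; on (c) the weight is 66 (the agency's 71 is given no effect), which does exceed 53, so (c) meets the standard.
  Stage 1 carried; the burden remains with the contractor.
At Stage 2 the contractor must meet a more-likely-than-not showing (weight exceeds 53): on (d) the weight is 48 (the agency's 4 is given no effect), which does not exceed 53, so (d) does not meet the standard.
  Not every element is met, so the contractor fails to carry Stage 2.
The agency prevails.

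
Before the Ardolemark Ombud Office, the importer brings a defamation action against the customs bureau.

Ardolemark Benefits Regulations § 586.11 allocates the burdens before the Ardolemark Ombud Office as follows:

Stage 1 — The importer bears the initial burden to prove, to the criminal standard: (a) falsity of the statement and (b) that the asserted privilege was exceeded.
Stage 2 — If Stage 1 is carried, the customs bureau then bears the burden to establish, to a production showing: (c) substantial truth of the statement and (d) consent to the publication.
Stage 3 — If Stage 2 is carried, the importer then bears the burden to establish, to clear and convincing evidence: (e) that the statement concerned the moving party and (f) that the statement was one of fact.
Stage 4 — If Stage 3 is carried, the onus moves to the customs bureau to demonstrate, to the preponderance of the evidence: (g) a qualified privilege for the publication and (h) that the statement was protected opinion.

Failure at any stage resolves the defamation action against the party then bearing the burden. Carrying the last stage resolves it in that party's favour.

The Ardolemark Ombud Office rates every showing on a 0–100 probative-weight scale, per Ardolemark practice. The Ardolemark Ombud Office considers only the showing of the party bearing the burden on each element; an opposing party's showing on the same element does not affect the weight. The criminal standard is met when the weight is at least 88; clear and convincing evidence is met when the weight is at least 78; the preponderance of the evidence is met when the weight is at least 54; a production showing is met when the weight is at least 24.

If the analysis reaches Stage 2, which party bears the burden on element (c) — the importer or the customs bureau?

customs bureau

Stage 2's rule assigns the burden to the customs bureau (to a production showing).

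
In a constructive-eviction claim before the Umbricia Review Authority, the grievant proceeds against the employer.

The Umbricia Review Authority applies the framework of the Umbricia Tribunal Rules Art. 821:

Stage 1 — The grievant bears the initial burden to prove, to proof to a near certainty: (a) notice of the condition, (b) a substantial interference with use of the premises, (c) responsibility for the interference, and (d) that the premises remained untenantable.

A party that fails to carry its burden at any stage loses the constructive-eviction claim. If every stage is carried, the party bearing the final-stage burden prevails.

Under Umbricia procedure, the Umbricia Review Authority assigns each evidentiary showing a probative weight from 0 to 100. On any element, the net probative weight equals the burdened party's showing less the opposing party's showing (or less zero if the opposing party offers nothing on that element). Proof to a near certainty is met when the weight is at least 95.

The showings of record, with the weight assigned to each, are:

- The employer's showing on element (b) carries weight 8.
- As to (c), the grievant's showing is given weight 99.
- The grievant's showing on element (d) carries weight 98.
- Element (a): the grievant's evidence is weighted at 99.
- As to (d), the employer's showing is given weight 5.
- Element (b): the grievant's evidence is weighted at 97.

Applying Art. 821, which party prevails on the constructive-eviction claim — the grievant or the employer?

Stage 1 (grievant, proof to a near certainty, weight is at least 95): (a) 99 ≥ 95 — meets; (b) net 97−8=89 < 95 — fails; (c) 99 ≥ 95 — meets; (d) net 98−5=93 < 95 — fails.
  The grievant does not carry Stage 1.
The employer prevails.

employer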